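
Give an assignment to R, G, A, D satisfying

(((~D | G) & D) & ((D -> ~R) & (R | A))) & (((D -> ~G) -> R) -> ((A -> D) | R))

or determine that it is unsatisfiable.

R=F; G=T; A=T; D=T

  ((~D | G) & D) & ((D -> ~R) & (R | A)) = True
    (~D | G) & D = True
      ~D | G = True
        ~D = False
    (D -> ~R) & (R | A) = True
      D -> ~R = True
        ~R = True
      R | A = True
  ((D -> ~G) -> R) -> ((A -> D) | R) = True
    (D -> ~G) -> R = True
      D -> ~G = False
        ~G = False
    (A -> D) | R = True
      A -> D = True
Both conjuncts True, so the formula holds.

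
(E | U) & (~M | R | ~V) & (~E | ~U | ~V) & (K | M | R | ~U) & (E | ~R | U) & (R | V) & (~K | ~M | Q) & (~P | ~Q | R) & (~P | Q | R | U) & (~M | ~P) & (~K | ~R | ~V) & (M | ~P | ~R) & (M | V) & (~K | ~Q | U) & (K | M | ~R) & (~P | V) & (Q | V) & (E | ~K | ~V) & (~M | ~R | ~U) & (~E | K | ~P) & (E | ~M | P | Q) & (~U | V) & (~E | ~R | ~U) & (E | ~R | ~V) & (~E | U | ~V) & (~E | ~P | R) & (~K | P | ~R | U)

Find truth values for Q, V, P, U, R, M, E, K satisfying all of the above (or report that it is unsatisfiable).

Q=T, V=F, P=F, U=F, R=T, M=T, E=T, K=F

Set Q = True.
Set V = False.
  then (R | V) forces R = True.
  then (M | V) forces M = True.
  then (~P | V) forces P = False.
  then (~M | ~R | ~U) forces U = False.
  then (~K | P | ~R | U) forces K = False.
  then (E | U) forces E = True.
All clauses satisfied.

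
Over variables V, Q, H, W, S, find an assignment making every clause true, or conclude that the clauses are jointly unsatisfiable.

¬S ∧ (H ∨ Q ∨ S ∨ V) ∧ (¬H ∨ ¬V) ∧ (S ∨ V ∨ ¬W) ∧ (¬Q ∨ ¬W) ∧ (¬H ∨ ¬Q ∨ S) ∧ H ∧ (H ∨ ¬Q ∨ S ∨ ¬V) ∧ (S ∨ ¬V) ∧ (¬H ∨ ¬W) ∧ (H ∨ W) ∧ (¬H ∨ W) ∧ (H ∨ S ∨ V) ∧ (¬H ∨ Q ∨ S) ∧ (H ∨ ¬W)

No satisfying assignment exists.

Case H = True:
  (¬S) forces S = False.
  (¬H ∨ ¬V) forces V = False.
  (S ∨ V ∨ ¬W) forces W = False.
  Clause (¬H ∨ W) is falsified — contradiction.
Case H = False:
  Clause (H) is falsified — contradiction.
Both cases fail, so the formula is unsatisfiable.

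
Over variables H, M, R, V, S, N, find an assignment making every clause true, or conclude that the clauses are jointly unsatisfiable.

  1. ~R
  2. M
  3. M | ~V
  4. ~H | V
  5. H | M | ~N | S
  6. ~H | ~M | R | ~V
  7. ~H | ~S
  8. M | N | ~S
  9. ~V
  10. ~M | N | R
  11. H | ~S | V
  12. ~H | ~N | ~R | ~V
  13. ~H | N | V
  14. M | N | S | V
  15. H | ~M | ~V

H = False, M = True, R = False, V = False, S = False, N = True

Unit clause (~R) forces R = False.
Unit clause (M) forces M = True.
Unit clause (~V) forces V = False.
In (~M | N | R) only N is left, so N = True.
In (~H | V) only ~H is left, so H = False.
In (H | ~S | V) only ~S is left, so S = False.
All clauses satisfied.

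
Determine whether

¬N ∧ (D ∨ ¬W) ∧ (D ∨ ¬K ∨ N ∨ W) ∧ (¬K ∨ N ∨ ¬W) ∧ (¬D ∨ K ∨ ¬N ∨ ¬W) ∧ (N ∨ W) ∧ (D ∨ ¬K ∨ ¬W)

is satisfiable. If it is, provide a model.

N = False, D = True, K = False, W = True

Unit clause (¬N) forces N = False.
In (N ∨ W) only W is left, so W = True.
In (D ∨ ¬W) only D is left, so D = True.
In (¬K ∨ N ∨ ¬W) only ¬K is left, so K = False.
Check each clause:
  (¬N): ¬N holds.
  (D ∨ ¬W): D holds.
  (D ∨ ¬K ∨ N ∨ W): D holds.
  (¬K ∨ N ∨ ¬W): ¬K holds.
  (¬D ∨ K ∨ ¬N ∨ ¬W): ¬N holds.
  (N ∨ W): W holds.
  (D ∨ ¬K ∨ ¬W): D holds.
All clauses satisfied.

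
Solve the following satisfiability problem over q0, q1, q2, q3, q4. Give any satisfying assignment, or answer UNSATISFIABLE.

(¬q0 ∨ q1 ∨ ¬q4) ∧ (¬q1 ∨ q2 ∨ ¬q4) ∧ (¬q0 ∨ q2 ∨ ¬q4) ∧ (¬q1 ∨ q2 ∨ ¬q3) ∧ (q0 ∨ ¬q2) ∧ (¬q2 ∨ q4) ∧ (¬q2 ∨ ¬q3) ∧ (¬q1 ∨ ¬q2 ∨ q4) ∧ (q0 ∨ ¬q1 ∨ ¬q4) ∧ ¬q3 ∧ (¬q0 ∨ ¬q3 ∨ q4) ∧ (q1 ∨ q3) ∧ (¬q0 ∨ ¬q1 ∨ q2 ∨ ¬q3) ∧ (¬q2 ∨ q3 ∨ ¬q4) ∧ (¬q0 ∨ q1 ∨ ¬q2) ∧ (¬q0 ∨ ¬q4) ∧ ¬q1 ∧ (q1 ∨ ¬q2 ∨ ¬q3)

Case q1 = True:
  Clause (¬q1) is falsified — contradiction.
Case q1 = False:
  (¬q3) forces q3 = False.
  Clause (q1 ∨ q3) is falsified — contradiction.
Both cases fail, so the formula is unsatisfiable.

Unsatisfiable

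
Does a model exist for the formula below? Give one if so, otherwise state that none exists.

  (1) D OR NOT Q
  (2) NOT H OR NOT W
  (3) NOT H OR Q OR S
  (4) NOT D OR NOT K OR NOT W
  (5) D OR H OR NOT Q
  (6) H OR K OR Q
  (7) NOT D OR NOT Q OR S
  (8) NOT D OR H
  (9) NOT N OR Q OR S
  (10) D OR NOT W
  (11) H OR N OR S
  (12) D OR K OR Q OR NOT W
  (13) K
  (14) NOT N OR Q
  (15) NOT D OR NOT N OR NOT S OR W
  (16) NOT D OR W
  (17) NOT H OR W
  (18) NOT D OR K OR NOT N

W=F, S=T, Q=F, H=F, N=F, K=T, D=F

Unit clause (K) forces K = True.
Try W = True:
  (NOT H OR NOT W) forces H = False.
  (NOT D OR NOT K OR NOT W) forces D = False.
  clause (D OR NOT W) is falsified — backtrack.
So W = False.
  then (NOT D OR W) forces D = False.
  then (NOT H OR W) forces H = False.
  then (D OR NOT Q) forces Q = False.
  then (NOT N OR Q) forces N = False.
  then (H OR N OR S) forces S = True.
All clauses satisfied.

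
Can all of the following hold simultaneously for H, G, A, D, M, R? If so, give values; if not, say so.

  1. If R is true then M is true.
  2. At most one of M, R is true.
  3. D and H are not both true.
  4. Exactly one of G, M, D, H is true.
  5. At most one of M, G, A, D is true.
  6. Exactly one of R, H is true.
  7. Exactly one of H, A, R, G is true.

H = True, G = False, A = False, D = False, M = False, R = False

  (1) R=F ⇒ M: vacuous ✓
  (2) {M, R}: 0 true — at most one ✓
  (3) D=F, H=T — not both ✓
  (4) {G, M, D, H}: 1 true — exactly one ✓
  (5) {M, G, A, D}: 0 true — at most one ✓
  (6) {R, H}: 1 true — exactly one ✓
  (7) {H, A, R, G}: 1 true — exactly one ✓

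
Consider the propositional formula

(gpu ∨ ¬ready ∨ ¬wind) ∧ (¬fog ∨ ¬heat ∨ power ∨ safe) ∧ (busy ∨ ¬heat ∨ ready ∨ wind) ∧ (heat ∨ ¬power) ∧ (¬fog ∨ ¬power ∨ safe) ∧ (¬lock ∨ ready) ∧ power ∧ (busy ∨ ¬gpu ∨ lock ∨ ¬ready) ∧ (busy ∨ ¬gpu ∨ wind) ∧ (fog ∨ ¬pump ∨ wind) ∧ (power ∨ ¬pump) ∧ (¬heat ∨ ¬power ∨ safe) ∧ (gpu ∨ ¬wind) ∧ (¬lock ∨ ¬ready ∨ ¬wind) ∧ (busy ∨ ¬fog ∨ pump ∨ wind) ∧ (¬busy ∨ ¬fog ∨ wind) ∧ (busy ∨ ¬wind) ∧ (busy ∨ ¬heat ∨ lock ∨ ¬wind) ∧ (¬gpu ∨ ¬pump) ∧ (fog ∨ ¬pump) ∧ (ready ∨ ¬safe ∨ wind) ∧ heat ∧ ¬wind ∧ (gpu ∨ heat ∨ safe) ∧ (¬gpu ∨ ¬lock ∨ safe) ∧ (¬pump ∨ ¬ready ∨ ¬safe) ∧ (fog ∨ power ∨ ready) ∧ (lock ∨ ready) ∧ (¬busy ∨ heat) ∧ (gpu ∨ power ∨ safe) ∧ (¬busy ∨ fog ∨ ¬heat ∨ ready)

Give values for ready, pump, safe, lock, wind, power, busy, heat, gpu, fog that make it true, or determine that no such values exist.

Unit clause (power) forces power = True.
Unit clause (heat) forces heat = True.
Unit clause (¬wind) forces wind = False.
In (¬heat ∨ ¬power ∨ safe) only safe is left, so safe = True.
In (ready ∨ ¬safe ∨ wind) only ready is left, so ready = True.
In (¬pump ∨ ¬ready ∨ ¬safe) only ¬pump is left, so pump = False.
Set lock = False.
Set busy = True.
  then (¬busy ∨ ¬fog ∨ wind) forces fog = False.
Set gpu = False.
All clauses satisfied.

ready: True, pump: False, safe: True, lock: False, wind: False, power: True, busy: True, heat: True, gpu: False, fog: False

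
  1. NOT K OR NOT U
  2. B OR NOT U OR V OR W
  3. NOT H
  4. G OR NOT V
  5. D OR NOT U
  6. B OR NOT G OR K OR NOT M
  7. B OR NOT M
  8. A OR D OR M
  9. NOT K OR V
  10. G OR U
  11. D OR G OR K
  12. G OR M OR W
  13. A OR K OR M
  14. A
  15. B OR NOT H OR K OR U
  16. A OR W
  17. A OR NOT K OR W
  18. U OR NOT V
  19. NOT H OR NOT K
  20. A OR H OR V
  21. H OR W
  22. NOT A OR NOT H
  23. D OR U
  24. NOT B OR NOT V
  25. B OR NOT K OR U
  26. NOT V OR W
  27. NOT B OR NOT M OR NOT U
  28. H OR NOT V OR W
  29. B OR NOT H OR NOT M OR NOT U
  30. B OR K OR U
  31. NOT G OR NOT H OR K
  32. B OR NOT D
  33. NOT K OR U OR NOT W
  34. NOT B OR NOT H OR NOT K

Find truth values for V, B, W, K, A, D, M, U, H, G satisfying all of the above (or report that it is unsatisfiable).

Unit clause (NOT H) forces H = False.
Unit clause (A) forces A = True.
In (H OR W) only W is left, so W = True.
Set V = False.
  then (NOT K OR V) forces K = False.
Try B = False:
  (B OR NOT M) forces M = False.
  (B OR K OR U) forces U = True.
  (D OR NOT U) forces D = True.
  clause (B OR NOT D) is falsified — backtrack.
So B = True.
Set D = True.
Set M = False.
Set U = True.
Set G = False.
All clauses satisfied.

V=F, B=T, W=T, K=F, A=T, D=T, M=F, U=T, H=F, G=F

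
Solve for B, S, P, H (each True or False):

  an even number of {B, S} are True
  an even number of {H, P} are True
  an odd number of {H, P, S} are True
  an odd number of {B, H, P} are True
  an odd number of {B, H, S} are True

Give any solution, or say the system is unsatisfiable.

B = True, S = True, P = True, H = True

{B, S}: 2 true → even ✓
{H, P}: 2 true → even ✓
{H, P, S}: 3 true → odd ✓
{B, H, P}: 3 true → odd ✓
{B, H, S}: 3 true → odd ✓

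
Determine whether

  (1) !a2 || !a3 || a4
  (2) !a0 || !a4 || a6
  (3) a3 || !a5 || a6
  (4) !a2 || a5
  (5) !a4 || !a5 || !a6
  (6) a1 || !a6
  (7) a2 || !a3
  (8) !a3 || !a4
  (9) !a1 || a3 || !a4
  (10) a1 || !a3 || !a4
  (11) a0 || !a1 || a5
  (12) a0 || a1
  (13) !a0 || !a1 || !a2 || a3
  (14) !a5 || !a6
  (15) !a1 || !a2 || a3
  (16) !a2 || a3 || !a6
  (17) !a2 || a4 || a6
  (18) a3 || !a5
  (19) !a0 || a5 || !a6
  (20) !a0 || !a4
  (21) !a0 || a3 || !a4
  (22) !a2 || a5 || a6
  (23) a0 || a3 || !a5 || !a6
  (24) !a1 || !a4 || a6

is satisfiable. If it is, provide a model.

Set a0 = True.
  then (!a0 || !a4) forces a4 = False.
Set a1 = False.
  then (a1 || !a6) forces a6 = False.
  then (!a2 || a4 || a6) forces a2 = False.
  then (a2 || !a3) forces a3 = False.
  then (a3 || !a5) forces a5 = False.
All clauses satisfied.

a0 = True, a1 = False, a2 = False, a3 = False, a4 = False, a5 = False, a6 = False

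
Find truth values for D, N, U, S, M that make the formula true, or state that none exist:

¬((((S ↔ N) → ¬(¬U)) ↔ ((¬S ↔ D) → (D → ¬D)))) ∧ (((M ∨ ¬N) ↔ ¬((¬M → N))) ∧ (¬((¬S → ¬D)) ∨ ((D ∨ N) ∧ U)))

D = True, N = True, U = False, S = False, M = False

  ¬((((S ↔ N) → ¬(¬U)) ↔ ((¬S ↔ D) → (D → ¬D)))) = True
    ((S ↔ N) → ¬(¬U)) ↔ ((¬S ↔ D) → (D → ¬D)) = False
      (S ↔ N) → ¬(¬U) = True
        S ↔ N = False
        ¬(¬U) = False
          ¬U = True
      (¬S ↔ D) → (D → ¬D) = False
        ¬S ↔ D = True
          ¬S = True
        D → ¬D = False
          ¬D = False
  ((M ∨ ¬N) ↔ ¬((¬M → N))) ∧ (¬((¬S → ¬D)) ∨ ((D ∨ N) ∧ U)) = True
    (M ∨ ¬N) ↔ ¬((¬M → N)) = True
      M ∨ ¬N = False
        ¬N = False
      ¬((¬M → N)) = False
        ¬M → N = True
          ¬M = True
    ¬((¬S → ¬D)) ∨ ((D ∨ N) ∧ U) = True
      ¬((¬S → ¬D)) = True
        ¬S → ¬D = False
          ¬S = True
          ¬D = False
      (D ∨ N) ∧ U = False
        D ∨ N = True
Both conjuncts True, so the formula holds.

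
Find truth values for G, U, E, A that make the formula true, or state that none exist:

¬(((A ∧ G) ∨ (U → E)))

G=T, U=T, E=F, A=F

  ¬(((A ∧ G) ∨ (U → E))) = True
    (A ∧ G) ∨ (U → E) = False
      A ∧ G = False
      U → E = False
The formula evaluates to True.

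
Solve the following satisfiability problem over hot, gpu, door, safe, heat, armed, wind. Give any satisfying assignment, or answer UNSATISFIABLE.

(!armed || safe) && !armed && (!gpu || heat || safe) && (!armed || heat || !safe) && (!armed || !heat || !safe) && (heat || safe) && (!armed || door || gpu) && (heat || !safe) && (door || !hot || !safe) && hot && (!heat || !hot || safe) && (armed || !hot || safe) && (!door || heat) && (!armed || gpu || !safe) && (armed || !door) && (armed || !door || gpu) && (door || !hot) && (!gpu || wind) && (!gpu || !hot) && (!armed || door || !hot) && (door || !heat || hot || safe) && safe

Case door = True:
  (!armed) forces armed = False.
  Clause (armed || !door) is falsified — contradiction.
Case door = False:
  (!armed) forces armed = False.
  (hot) forces hot = True.
  Clause (door || !hot) is falsified — contradiction.
Both cases fail, so the formula is unsatisfiable.

UNSATISFIABLE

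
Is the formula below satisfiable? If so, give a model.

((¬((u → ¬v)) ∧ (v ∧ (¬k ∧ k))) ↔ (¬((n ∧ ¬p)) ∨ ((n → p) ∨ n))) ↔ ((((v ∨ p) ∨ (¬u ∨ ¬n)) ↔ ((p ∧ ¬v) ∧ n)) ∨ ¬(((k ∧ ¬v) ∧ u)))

v = False, u = True, n = False, p = True, k = True

  ((¬((u → ¬v)) ∧ (v ∧ (¬k ∧ k))) ↔ (¬((n ∧ ¬p)) ∨ ((n → p) ∨ n))) ↔ ((((v ∨ p) ∨ (¬u ∨ ¬n)) ↔ ((p ∧ ¬v) ∧ n)) ∨ ¬(((k ∧ ¬v) ∧ u))) = True
    (¬((u → ¬v)) ∧ (v ∧ (¬k ∧ k))) ↔ (¬((n ∧ ¬p)) ∨ ((n → p) ∨ n)) = False
      ¬((u → ¬v)) ∧ (v ∧ (¬k ∧ k)) = False
        ¬((u → ¬v)) = False
          u → ¬v = True
            ¬v = True
        v ∧ (¬k ∧ k) = False
          ¬k ∧ k = False
            ¬k = False
      ¬((n ∧ ¬p)) ∨ ((n → p) ∨ n) = True
        ¬((n ∧ ¬p)) = True
          n ∧ ¬p = False
            ¬p = False
        (n → p) ∨ n = True
          n → p = True
    (((v ∨ p) ∨ (¬u ∨ ¬n)) ↔ ((p ∧ ¬v) ∧ n)) ∨ ¬(((k ∧ ¬v) ∧ u)) = False
      ((v ∨ p) ∨ (¬u ∨ ¬n)) ↔ ((p ∧ ¬v) ∧ n) = False
        (v ∨ p) ∨ (¬u ∨ ¬n) = True
          v ∨ p = True
          ¬u ∨ ¬n = True
            ¬u = False
            ¬n = True
        (p ∧ ¬v) ∧ n = False
          p ∧ ¬v = True
            ¬v = True
      ¬(((k ∧ ¬v) ∧ u)) = False
        (k ∧ ¬v) ∧ u = True
          k ∧ ¬v = True
            ¬v = True
The formula evaluates to True.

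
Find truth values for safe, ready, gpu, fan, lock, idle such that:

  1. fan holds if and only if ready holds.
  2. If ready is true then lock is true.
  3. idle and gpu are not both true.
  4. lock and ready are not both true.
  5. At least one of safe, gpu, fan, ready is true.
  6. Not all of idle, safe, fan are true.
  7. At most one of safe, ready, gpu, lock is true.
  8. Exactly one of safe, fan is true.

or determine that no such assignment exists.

safe: True, ready: False, gpu: False, fan: False, lock: False, idle: False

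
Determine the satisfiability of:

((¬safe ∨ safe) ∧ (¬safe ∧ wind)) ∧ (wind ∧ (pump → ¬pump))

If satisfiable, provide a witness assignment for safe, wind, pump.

safe: False; wind: True; pump: False

  (¬safe ∨ safe) ∧ (¬safe ∧ wind) = True
    ¬safe ∨ safe = True
      ¬safe = True
    ¬safe ∧ wind = True
      ¬safe = True
  wind ∧ (pump → ¬pump) = True
    pump → ¬pump = True
      ¬pump = True
Both conjuncts True, so the formula holds.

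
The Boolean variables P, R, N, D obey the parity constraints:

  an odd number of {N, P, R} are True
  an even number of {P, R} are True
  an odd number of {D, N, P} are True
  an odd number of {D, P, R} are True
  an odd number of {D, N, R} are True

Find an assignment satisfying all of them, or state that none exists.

P = True, R = True, N = True, D = True

{N, P, R}: 3 true → odd ✓
{P, R}: 2 true → even ✓
{D, N, P}: 3 true → odd ✓
{D, P, R}: 3 true → odd ✓
{D, N, R}: 3 true → odd ✓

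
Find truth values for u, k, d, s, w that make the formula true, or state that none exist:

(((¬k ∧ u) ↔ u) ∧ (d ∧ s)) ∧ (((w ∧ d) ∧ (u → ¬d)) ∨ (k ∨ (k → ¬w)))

u = False; k = True; d = True; s = True; w = False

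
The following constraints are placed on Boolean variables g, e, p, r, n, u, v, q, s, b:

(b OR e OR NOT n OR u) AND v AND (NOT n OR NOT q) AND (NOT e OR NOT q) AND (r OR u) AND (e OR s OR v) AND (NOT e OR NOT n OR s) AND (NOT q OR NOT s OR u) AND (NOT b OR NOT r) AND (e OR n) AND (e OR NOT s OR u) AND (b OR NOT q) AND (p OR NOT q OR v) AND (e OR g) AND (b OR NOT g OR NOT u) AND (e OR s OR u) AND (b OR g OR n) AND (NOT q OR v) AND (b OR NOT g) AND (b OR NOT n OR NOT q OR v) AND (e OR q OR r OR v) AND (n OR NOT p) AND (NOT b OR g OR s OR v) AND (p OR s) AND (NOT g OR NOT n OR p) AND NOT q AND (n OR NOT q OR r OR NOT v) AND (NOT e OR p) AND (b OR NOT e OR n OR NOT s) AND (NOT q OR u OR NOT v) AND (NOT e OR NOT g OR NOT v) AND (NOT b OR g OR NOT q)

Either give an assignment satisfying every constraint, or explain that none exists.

g = True, e = False, p = True, r = False, n = True, u = True, v = True, q = False, s = True, b = True

Unit clause (v) forces v = True.
Unit clause (NOT q) forces q = False.
Set g = True.
  then (b OR NOT g) forces b = True.
  then (NOT e OR NOT g OR NOT v) forces e = False.
  then (NOT b OR NOT r) forces r = False.
  then (e OR n) forces n = True.
  then (NOT g OR NOT n OR p) forces p = True.
  then (r OR u) forces u = True.
Set s = True.
All clauses satisfied.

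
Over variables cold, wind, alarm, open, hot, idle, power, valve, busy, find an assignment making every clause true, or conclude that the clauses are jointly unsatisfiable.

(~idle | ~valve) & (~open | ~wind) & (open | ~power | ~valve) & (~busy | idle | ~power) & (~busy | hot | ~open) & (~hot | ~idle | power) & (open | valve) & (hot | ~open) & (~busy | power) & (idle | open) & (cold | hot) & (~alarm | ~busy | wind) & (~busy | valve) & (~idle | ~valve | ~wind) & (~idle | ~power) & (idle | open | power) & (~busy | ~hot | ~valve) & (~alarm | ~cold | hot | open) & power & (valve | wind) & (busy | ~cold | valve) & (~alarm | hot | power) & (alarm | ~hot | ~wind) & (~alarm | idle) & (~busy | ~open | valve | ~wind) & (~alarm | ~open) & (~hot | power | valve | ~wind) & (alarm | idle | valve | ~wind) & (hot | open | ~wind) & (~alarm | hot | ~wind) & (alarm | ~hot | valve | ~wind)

cold=F, wind=F, alarm=F, open=T, hot=T, idle=F, power=T, valve=T, busy=F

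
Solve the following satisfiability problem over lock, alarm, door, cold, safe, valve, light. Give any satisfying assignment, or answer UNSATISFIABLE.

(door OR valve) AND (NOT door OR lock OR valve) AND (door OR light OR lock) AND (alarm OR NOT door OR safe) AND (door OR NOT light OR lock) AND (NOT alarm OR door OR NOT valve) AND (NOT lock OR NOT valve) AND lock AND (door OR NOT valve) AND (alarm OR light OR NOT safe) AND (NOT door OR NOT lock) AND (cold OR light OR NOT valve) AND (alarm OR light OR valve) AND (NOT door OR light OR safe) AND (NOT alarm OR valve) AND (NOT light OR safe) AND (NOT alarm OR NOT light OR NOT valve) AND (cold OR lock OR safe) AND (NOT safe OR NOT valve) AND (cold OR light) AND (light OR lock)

The formula is unsatisfiable.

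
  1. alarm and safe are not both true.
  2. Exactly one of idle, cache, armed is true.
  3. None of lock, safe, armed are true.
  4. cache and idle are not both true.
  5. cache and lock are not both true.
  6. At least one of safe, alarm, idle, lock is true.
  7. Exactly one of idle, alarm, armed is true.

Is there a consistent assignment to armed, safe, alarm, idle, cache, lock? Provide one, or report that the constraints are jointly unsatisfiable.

armed = False, safe = False, alarm = True, idle = False, cache = True, lock = False

  (1) alarm=T, safe=F — not both ✓
  (2) {idle, cache, armed}: 1 true — exactly one ✓
  (3) {lock, safe, armed}: 0 true — none ✓
  (4) cache=T, idle=F — not both ✓
  (5) cache=T, lock=F — not both ✓
  (6) {safe, alarm, idle, lock}: 1 true — at least one ✓
  (7) {idle, alarm, armed}: 1 true — exactly one ✓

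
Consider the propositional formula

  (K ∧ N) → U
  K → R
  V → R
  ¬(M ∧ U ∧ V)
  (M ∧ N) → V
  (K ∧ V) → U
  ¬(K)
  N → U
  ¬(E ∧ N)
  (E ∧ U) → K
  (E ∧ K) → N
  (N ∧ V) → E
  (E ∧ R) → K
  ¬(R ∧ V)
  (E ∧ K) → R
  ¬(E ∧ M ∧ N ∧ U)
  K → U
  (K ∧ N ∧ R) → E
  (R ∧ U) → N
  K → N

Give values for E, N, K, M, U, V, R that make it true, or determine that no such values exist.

Unit clause (¬K) forces K = False.
Set E = False.
Set N = False.
Set M = False.
Set U = True.
  then (N ∨ ¬R ∨ ¬U) forces R = False.
  then (R ∨ ¬V) forces V = False.
All clauses satisfied.

E = False; N = False; K = False; M = False; U = True; V = False; R = False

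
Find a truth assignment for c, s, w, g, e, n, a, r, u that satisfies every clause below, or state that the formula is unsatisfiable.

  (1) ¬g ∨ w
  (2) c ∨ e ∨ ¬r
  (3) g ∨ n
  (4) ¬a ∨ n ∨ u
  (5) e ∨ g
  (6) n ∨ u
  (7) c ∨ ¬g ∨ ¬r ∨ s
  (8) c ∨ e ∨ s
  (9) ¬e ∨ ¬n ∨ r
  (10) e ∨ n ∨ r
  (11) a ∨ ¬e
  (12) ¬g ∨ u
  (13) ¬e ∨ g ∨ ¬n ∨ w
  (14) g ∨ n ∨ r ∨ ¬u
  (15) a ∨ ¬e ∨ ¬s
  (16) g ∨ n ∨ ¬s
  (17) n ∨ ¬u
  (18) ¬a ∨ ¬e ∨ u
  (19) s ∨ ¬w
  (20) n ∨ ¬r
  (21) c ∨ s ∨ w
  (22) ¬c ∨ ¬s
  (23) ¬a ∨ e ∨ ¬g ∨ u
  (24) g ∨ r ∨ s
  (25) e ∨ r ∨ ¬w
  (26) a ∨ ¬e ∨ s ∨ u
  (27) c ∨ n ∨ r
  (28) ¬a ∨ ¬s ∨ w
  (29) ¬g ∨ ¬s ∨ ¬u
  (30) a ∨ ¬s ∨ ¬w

c=F, s=T, w=T, g=F, e=T, n=T, a=T, r=T, u=T

Set c = False.
Set s = True.
Try w = False:
  (¬g ∨ w) forces g = False.
  (g ∨ n) forces n = True.
  (e ∨ g) forces e = True.
  clause (¬e ∨ g ∨ ¬n ∨ w) is falsified — backtrack.
So w = True.
  then (a ∨ ¬s ∨ ¬w) forces a = True.
Set g = False.
  then (g ∨ n) forces n = True.
  then (e ∨ g) forces e = True.
  then (¬e ∨ ¬n ∨ r) forces r = True.
  then (¬a ∨ ¬e ∨ u) forces u = True.
All clauses satisfied.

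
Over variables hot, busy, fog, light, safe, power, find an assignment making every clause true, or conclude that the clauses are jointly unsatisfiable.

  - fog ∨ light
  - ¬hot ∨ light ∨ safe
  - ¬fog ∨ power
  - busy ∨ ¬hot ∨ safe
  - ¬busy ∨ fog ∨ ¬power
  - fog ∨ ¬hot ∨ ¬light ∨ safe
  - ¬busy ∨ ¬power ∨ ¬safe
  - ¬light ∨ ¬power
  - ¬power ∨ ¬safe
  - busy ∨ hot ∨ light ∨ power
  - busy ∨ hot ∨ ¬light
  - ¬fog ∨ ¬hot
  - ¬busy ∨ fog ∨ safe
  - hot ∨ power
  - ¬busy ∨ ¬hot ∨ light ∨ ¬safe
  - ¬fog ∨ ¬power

hot: True; busy: False; fog: False; light: True; safe: True; power: False

Set hot = True.
  then (¬fog ∨ ¬hot) forces fog = False.
  then (fog ∨ light) forces light = True.
  then (fog ∨ ¬hot ∨ ¬light ∨ safe) forces safe = True.
  then (¬light ∨ ¬power) forces power = False.
Set busy = False.
All clauses satisfied.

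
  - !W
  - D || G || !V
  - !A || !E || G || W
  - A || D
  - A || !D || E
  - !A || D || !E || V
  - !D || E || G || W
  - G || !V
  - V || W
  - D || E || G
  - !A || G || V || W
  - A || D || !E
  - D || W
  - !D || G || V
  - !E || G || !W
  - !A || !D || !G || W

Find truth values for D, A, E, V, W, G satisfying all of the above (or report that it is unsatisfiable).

Unit clause (!W) forces W = False.
In (V || W) only V is left, so V = True.
In (D || W) only D is left, so D = True.
In (G || !V) only G is left, so G = True.
In (!A || !D || !G || W) only !A is left, so A = False.
In (A || !D || E) only E is left, so E = True.
All clauses satisfied.

D: True, A: False, E: True, V: True, W: False, G: True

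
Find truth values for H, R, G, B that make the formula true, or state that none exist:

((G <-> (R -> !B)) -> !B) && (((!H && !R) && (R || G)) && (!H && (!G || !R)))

H=F, R=F, G=T, B=F

  (G <-> (R -> !B)) -> !B = True
    G <-> (R -> !B) = True
      R -> !B = True
        !B = True
    !B = True
  ((!H && !R) && (R || G)) && (!H && (!G || !R)) = True
    (!H && !R) && (R || G) = True
      !H && !R = True
        !H = True
        !R = True
      R || G = True
    !H && (!G || !R) = True
      !H = True
      !G || !R = True
        !G = False
        !R = True
Both conjuncts True, so the formula holds.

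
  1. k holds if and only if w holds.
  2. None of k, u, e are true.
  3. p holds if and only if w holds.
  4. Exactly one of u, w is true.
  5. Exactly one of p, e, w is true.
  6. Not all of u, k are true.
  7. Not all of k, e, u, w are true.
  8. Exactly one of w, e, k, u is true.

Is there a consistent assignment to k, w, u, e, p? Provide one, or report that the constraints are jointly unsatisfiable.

Case k = True:
  Constraint (2) is violated (k=T) — contradiction.
Case k = False:
  (1) with k=F forces w = False.
  (2) forces u = False.
  Constraint (4) is violated (u=F, w=F) — contradiction.
Both cases fail — unsatisfiable.

UNSATISFIABLE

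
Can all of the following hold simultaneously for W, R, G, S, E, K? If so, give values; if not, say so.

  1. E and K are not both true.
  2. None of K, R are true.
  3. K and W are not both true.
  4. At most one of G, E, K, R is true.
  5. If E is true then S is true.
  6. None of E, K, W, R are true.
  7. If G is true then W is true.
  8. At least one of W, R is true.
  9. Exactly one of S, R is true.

Unsatisfiable

Case W = True:
  Constraint (6) is violated (W=T) — contradiction.
Case W = False:
  (2) forces K = False.
  (2) forces R = False.
  Constraint (8) is violated (W=F, R=F) — contradiction.
Both cases fail — unsatisfiable.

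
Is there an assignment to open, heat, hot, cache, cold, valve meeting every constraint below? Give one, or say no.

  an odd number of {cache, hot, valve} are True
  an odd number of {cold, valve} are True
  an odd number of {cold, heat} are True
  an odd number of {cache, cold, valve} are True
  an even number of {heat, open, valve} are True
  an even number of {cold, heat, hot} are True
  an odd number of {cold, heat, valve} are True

open=F, heat=F, hot=T, cache=F, cold=T, valve=F

{cache, hot, valve}: 1 true → odd ✓
{cold, valve}: 1 true → odd ✓
{cold, heat}: 1 true → odd ✓
{cache, cold, valve}: 1 true → odd ✓
{heat, open, valve}: 0 true → even ✓
{cold, heat, hot}: 2 true → even ✓
{cold, heat, valve}: 1 true → odd ✓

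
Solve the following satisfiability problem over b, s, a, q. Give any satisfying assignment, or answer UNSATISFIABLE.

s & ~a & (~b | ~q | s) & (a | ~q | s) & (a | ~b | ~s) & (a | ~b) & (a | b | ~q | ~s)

b=F, s=T, a=F, q=F

Unit clause (s) forces s = True.
Unit clause (~a) forces a = False.
In (a | ~b | ~s) only ~b is left, so b = False.
In (a | b | ~q | ~s) only ~q is left, so q = False.
Check each clause:
  (s): s holds.
  (~a): ~a holds.
  (~b | ~q | s): ~b holds.
  (a | ~q | s): ~q holds.
  (a | ~b | ~s): ~b holds.
  (a | ~b): ~b holds.
  (a | b | ~q | ~s): ~q holds.
All clauses satisfied.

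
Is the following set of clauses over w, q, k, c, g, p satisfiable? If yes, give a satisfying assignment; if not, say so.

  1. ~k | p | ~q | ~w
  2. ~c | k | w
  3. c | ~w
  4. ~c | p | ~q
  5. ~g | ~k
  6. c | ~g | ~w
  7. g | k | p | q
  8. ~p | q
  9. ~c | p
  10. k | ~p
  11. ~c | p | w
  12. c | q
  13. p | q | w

w = False; q = True; k = True; c = False; g = False; p = True

Set w = False.
Try q = False:
  (~p | q) forces p = False.
  clause (p | q | w) is falsified — backtrack.
So q = True.
Set k = True.
  then (~g | ~k) forces g = False.
Set c = False.
Set p = True.
All clauses satisfied.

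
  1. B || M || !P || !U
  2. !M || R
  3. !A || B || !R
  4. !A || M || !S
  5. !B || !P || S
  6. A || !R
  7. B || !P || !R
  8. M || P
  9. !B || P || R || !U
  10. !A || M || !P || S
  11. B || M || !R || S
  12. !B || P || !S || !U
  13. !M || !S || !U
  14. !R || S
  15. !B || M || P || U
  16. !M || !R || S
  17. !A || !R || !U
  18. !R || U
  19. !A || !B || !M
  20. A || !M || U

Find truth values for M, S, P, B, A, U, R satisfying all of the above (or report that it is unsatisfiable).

M: False, S: True, P: True, B: True, A: False, U: False, R: False

Set M = False.
  then (M || P) forces P = True.
Set S = True.
  then (!A || M || !S) forces A = False.
  then (A || !R) forces R = False.
Set B = True.
Set U = False.
All clauses satisfied.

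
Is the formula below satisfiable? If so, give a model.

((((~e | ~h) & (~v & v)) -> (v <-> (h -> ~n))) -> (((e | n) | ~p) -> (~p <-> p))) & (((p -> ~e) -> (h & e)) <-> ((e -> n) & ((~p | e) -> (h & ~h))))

No satisfying assignment exists.

Case e = True: the formula simplifies to (((~h & (~v & v)) -> (v <-> (h -> ~n))) -> (~p <-> p)) & ((~p -> h) <-> (n & (h & ~h))).
  h = True: the conjunct (~p -> h) <-> (n & (h & ~h)) becomes (~p -> True) <-> (n & False) = False.
  h = False: simplifies to (((~v & v) -> v) -> (~p <-> p)) & ~p.
    p = True: the conjunct ~p is False.
    p = False: simplifies to ~(((~v & v) -> v)).
      v = True: this becomes ~((False -> True)) = False.
      v = False: this becomes ~((False -> False)) = False.
Case e = False: the formula simplifies to (((~v & v) -> (v <-> (h -> ~n))) -> ((n | ~p) -> (~p <-> p))) & ~((~p -> (h & ~h))).
  p = True: the conjunct ~((~p -> (h & ~h))) becomes ~((False -> (h & ~h))) = False.
  p = False: simplifies to ~(((~v & v) -> (v <-> (h -> ~n)))) & ~((h & ~h)).
    v = True: the conjunct ~(((~v & v) -> (v <-> (h -> ~n)))) becomes ~((False -> (h -> ~n))) = False.
    v = False: the conjunct ~(((~v & v) -> (v <-> (h -> ~n)))) becomes ~((False -> ~((h -> ~n)))) = False.
Both cases fail — unsatisfiable.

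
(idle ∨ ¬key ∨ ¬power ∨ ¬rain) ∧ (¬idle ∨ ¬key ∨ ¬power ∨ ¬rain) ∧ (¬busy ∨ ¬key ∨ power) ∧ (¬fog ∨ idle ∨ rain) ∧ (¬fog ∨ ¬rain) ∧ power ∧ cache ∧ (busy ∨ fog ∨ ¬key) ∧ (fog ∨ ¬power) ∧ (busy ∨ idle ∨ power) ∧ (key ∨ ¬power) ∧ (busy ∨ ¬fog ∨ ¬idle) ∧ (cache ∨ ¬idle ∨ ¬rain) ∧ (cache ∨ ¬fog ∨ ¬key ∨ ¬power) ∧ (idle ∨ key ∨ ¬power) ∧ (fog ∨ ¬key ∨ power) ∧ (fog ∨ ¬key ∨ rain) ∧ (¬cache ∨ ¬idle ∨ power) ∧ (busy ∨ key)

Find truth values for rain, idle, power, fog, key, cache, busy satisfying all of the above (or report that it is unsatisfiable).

rain=F; idle=T; power=T; fog=T; key=T; cache=T; busy=T

Unit clause (power) forces power = True.
Unit clause (cache) forces cache = True.
In (fog ∨ ¬power) only fog is left, so fog = True.
In (key ∨ ¬power) only key is left, so key = True.
In (¬fog ∨ ¬rain) only ¬rain is left, so rain = False.
In (¬fog ∨ idle ∨ rain) only idle is left, so idle = True.
In (busy ∨ ¬fog ∨ ¬idle) only busy is left, so busy = True.
All clauses satisfied.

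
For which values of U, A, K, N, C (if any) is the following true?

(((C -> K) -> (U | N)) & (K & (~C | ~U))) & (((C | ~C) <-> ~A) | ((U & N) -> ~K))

U: False, A: True, K: True, N: True, C: False

  ((C -> K) -> (U | N)) & (K & (~C | ~U)) = True
    (C -> K) -> (U | N) = True
      C -> K = True
      U | N = True
    K & (~C | ~U) = True
      ~C | ~U = True
        ~C = True
        ~U = True
  ((C | ~C) <-> ~A) | ((U & N) -> ~K) = True
    (C | ~C) <-> ~A = False
      C | ~C = True
        ~C = True
      ~A = False
    (U & N) -> ~K = True
      U & N = False
      ~K = False
Both conjuncts True, so the formula holds.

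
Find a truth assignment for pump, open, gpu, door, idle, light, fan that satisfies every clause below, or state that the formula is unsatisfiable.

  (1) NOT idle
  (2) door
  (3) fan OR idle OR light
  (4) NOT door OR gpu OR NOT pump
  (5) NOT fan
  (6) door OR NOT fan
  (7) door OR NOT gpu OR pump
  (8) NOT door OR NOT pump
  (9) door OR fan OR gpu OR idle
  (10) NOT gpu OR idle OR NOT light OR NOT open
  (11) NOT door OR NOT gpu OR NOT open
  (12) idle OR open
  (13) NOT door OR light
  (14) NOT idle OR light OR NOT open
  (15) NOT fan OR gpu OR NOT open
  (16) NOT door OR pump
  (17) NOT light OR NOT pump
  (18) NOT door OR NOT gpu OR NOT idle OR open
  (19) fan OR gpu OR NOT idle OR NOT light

Unsatisfiable — no assignment works.

Case pump = True:
  (NOT idle) forces idle = False.
  (door) forces door = True.
  Clause (NOT door OR NOT pump) is falsified — contradiction.
Case pump = False:
  (NOT idle) forces idle = False.
  (door) forces door = True.
  Clause (NOT door OR pump) is falsified — contradiction.
Both cases fail, so the formula is unsatisfiable.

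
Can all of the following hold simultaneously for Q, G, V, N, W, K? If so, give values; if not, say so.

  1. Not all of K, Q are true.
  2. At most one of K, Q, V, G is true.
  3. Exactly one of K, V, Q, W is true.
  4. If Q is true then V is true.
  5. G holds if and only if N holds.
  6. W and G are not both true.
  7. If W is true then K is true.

Q: False; G: False; V: True; N: False; W: False; K: False

  (1) {K, Q}: 0/2 true — not all ✓
  (2) {K, Q, V, G}: 1 true — at most one ✓
  (3) {K, V, Q, W}: 1 true — exactly one ✓
  (4) Q=F ⇒ V: vacuous ✓
  (5) G=F, N=F — same ✓
  (6) W=F, G=F — not both ✓
  (7) W=F ⇒ K: vacuous ✓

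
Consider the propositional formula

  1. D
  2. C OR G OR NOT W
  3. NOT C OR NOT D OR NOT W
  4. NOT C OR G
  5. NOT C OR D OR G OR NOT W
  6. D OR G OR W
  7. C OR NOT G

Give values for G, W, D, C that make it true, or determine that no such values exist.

G: True, W: False, D: True, C: True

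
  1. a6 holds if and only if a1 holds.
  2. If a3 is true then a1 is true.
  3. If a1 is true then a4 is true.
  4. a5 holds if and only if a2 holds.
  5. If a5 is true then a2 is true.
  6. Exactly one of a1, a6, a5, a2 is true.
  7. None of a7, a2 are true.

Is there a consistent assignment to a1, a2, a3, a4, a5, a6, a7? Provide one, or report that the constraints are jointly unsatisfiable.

No satisfying assignment exists.

Case a1 = True:
  (1) with a1=T forces a6 = True.
  Constraint (6) is violated (a1=T, a6=T) — contradiction.
Case a1 = False:
  (1) with a1=F forces a6 = False.
  (2) with a1=F forces a3 = False.
  (7) forces a7 = False.
  (7) forces a2 = False.
  (4) with a2=F forces a5 = False.
  Constraint (6) is violated (a1=F, a6=F, a5=F, a2=F) — contradiction.
Both cases fail — unsatisfiable.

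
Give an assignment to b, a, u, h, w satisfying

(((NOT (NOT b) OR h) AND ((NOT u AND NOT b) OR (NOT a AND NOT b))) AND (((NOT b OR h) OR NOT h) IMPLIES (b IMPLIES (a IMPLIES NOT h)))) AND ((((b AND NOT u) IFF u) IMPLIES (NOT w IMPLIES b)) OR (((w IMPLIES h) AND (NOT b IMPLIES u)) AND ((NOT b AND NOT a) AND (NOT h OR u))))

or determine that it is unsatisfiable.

b: False; a: False; u: True; h: True; w: True

  ((NOT (NOT b) OR h) AND ((NOT u AND NOT b) OR (NOT a AND NOT b))) AND (((NOT b OR h) OR NOT h) IMPLIES (b IMPLIES (a IMPLIES NOT h))) = True
    (NOT (NOT b) OR h) AND ((NOT u AND NOT b) OR (NOT a AND NOT b)) = True
      NOT (NOT b) OR h = True
        NOT (NOT b) = False
          NOT b = True
      (NOT u AND NOT b) OR (NOT a AND NOT b) = True
        NOT u AND NOT b = False
          NOT u = False
          NOT b = True
        NOT a AND NOT b = True
          NOT a = True
          NOT b = True
    ((NOT b OR h) OR NOT h) IMPLIES (b IMPLIES (a IMPLIES NOT h)) = True
      (NOT b OR h) OR NOT h = True
        NOT b OR h = True
          NOT b = True
        NOT h = False
      b IMPLIES (a IMPLIES NOT h) = True
        a IMPLIES NOT h = True
          NOT h = False
  (((b AND NOT u) IFF u) IMPLIES (NOT w IMPLIES b)) OR (((w IMPLIES h) AND (NOT b IMPLIES u)) AND ((NOT b AND NOT a) AND (NOT h OR u))) = True
    ((b AND NOT u) IFF u) IMPLIES (NOT w IMPLIES b) = True
      (b AND NOT u) IFF u = False
        b AND NOT u = False
          NOT u = False
      NOT w IMPLIES b = True
        NOT w = False
    ((w IMPLIES h) AND (NOT b IMPLIES u)) AND ((NOT b AND NOT a) AND (NOT h OR u)) = True
      (w IMPLIES h) AND (NOT b IMPLIES u) = True
        w IMPLIES h = True
        NOT b IMPLIES u = True
          NOT b = True
      (NOT b AND NOT a) AND (NOT h OR u) = True
        NOT b AND NOT a = True
          NOT b = True
          NOT a = True
        NOT h OR u = True
          NOT h = False
Both conjuncts True, so the formula holds.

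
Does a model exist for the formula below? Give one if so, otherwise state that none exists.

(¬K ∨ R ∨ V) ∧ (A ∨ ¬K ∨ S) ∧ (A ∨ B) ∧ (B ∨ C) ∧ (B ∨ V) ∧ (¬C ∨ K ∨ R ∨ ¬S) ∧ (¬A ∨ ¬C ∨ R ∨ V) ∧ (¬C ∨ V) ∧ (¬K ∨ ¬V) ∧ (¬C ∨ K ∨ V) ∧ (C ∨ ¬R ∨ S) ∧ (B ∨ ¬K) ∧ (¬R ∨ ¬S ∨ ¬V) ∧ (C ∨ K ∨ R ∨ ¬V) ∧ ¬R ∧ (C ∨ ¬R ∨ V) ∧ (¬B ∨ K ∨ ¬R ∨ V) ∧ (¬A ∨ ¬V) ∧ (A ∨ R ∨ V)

R = False; C = True; B = True; V = True; A = False; K = False; S = False

Unit clause (¬R) forces R = False.
Set C = True.
  then (¬C ∨ V) forces V = True.
  then (¬K ∨ ¬V) forces K = False.
  then (¬A ∨ ¬V) forces A = False.
  then (A ∨ B) forces B = True.
  then (¬C ∨ K ∨ R ∨ ¬S) forces S = False.
All clauses satisfied.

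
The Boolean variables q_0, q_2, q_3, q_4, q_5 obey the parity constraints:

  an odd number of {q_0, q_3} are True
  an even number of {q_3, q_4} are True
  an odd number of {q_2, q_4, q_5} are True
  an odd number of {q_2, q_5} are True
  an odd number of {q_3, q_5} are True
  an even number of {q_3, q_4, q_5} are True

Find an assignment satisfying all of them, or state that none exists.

Adding constraints 3, 4, 5, 6 mod 2: every variable appears an even number of times on the left, so the left side is 0.
But the right sides sum to 1 (mod 2). 0 ≠ 1 — the system is inconsistent.

No satisfying assignment exists.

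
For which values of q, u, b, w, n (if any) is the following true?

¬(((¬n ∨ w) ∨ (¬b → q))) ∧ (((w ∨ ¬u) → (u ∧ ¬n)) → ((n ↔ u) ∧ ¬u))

q: False, u: False, b: False, w: False, n: True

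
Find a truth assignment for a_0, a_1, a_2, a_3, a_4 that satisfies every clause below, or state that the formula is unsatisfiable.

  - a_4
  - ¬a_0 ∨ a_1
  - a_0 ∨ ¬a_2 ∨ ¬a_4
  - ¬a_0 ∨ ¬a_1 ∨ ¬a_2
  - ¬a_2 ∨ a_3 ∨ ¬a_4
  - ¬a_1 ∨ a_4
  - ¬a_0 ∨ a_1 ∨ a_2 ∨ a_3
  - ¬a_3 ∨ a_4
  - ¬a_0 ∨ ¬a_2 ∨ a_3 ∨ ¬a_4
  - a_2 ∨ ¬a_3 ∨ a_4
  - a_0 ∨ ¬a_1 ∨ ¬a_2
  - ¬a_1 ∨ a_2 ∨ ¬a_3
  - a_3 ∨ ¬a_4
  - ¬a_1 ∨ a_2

a_0 = False, a_1 = False, a_2 = False, a_3 = True, a_4 = True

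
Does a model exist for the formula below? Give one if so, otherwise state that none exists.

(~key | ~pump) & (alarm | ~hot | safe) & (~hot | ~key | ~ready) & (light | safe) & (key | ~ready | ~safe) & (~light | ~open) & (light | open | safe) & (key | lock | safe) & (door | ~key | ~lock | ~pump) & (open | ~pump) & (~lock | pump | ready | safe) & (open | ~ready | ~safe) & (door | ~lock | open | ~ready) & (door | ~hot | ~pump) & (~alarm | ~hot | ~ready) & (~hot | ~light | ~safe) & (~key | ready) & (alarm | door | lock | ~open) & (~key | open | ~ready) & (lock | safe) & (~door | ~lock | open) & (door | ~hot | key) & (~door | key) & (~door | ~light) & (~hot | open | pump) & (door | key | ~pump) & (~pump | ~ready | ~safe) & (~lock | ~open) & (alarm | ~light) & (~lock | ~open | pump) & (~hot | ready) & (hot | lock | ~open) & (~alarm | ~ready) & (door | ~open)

open: False; hot: False; light: False; alarm: True; safe: True; ready: False; pump: False; door: False; lock: True; key: False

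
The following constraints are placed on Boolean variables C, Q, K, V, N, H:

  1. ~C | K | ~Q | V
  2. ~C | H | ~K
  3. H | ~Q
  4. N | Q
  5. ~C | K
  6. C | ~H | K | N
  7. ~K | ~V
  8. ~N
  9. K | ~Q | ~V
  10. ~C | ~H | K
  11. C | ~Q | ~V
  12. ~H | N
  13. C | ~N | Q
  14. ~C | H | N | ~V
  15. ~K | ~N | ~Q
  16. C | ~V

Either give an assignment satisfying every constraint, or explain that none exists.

Case N = True:
  Clause (~N) is falsified — contradiction.
Case N = False:
  (N | Q) forces Q = True.
  (H | ~Q) forces H = True.
  Clause (~H | N) is falsified — contradiction.
Both cases fail, so the formula is unsatisfiable.

The formula is unsatisfiable.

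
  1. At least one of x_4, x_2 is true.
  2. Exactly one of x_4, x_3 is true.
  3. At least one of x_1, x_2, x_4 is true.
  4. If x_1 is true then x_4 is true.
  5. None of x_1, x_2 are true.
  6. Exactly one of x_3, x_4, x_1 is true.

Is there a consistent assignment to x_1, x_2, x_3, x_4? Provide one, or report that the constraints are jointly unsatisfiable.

x_1=F, x_2=F, x_3=F, x_4=T

  (1) {x_4, x_2}: 1 true — at least one ✓
  (2) {x_4, x_3}: 1 true — exactly one ✓
  (3) {x_1, x_2, x_4}: 1 true — at least one ✓
  (4) x_1=F ⇒ x_4: vacuous ✓
  (5) {x_1, x_2}: 0 true — none ✓
  (6) {x_3, x_4, x_1}: 1 true — exactly one ✓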